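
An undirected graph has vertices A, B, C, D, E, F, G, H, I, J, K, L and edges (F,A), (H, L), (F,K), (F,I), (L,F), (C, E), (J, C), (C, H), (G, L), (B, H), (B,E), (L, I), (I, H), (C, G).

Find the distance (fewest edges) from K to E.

5

Distance 0: K.
Distance 1: F.
Distance 2: A, I, L.
Distance 3: G, H.
Distance 4: B, C.
Distance 5: E, J — contains E.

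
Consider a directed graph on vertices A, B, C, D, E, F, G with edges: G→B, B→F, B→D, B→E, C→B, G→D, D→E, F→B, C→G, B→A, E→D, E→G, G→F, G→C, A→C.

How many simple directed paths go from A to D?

A→C→B→D
A→C→B→E→D
A→C→B→E→G→D
A→C→G→B→D
A→C→G→B→E→D
A→C→G→D
A→C→G→F→B→D
A→C→G→F→B→E→D

8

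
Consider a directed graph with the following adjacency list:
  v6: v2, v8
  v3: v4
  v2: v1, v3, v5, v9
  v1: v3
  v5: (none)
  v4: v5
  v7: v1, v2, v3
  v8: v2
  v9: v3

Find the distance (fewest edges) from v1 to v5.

Distance 0: v1.
Distance 1: v3.
Distance 2: v4.
Distance 3: v5 — contains v5.

3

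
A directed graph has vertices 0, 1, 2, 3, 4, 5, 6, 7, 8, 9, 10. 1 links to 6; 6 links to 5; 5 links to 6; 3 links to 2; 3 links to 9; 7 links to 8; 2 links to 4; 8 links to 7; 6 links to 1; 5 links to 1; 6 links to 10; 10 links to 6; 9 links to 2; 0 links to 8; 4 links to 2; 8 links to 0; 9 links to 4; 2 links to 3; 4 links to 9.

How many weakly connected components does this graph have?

3

From 0: component {0, 7, 8}.
From 1: component {1, 5, 6, 10}.
From 2: component {2, 3, 4, 9}.
That's 3 components.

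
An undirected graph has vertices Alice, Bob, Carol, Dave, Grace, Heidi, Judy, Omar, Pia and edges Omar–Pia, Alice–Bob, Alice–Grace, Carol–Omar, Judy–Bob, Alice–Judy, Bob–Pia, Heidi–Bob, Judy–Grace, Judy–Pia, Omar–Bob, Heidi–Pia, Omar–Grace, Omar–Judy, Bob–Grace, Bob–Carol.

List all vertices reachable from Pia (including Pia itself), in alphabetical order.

Start at Pia.
Its neighbours: Bob, Heidi, Judy, Omar.
Then their neighbours: Alice, Carol, Grace.
Nothing further is reachable.

Alice, Bob, Carol, Grace, Heidi, Judy, Omar, Pia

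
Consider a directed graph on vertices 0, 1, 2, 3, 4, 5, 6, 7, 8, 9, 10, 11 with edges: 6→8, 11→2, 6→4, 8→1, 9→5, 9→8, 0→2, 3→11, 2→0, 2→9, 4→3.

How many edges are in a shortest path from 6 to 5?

6

Distance 0: 6.
Distance 1: 4, 8.
Distance 2: 1, 3.
Distance 3: 11.
Distance 4: 2.
Distance 5: 0, 9.
Distance 6: 5 — contains 5.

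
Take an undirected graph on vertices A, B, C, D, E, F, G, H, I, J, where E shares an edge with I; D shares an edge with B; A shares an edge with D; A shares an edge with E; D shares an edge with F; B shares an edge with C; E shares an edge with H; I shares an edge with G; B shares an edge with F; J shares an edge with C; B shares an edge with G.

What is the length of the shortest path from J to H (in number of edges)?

Distance 0: J.
Distance 1: C.
Distance 2: B.
Distance 3: D, F, G.
Distance 4: A, I.
Distance 5: E.
Distance 6: H — contains H.

6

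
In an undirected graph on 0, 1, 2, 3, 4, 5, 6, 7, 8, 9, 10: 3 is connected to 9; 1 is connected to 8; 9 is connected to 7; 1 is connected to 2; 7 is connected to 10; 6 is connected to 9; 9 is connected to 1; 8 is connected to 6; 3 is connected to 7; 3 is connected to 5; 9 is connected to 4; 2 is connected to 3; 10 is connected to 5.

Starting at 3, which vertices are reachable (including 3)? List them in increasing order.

Start at 3.
Its neighbours: 2, 5, 7, 9.
Then their neighbours: 1, 4, 6, 10.
Then next layer: 8.
Nothing further is reachable.

1, 2, 3, 4, 5, 6, 7, 8, 9, 10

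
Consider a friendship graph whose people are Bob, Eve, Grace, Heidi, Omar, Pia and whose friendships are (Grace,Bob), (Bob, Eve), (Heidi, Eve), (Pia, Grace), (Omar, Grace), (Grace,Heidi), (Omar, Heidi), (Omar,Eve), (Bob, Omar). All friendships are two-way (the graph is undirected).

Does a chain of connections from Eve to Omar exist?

Explore from Eve.
Distance 1: reach Bob, Heidi, Omar.
Found Omar.

Yes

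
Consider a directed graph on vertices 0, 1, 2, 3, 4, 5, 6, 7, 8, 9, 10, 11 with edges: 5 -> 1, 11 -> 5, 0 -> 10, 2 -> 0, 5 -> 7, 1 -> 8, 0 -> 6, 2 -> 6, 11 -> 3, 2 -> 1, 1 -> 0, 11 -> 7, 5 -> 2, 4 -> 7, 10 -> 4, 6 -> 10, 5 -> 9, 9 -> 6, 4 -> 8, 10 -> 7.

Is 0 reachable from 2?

Explore from 2.
Distance 1: reach 0, 1, 6.
Found 0.

Yes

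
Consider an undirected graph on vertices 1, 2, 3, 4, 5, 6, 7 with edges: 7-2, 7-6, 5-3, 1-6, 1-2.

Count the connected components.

From 1: component {1, 2, 6, 7}.
From 3: component {3, 5}.
From 4: component {4}.
That's 3 components.

3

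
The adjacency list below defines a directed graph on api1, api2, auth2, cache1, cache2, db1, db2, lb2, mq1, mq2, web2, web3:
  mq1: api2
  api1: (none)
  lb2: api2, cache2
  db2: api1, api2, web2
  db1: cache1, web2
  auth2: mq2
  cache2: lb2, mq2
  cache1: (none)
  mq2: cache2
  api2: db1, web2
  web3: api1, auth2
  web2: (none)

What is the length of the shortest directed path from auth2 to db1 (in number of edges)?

Distance 0: auth2.
Distance 1: mq2.
Distance 2: cache2.
Distance 3: lb2.
Distance 4: api2.
Distance 5: db1, web2 — contains db1.

5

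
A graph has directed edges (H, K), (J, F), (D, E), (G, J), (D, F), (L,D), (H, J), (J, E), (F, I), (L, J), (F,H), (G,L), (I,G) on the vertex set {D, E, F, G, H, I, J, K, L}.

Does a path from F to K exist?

Yes

Explore from F.
Distance 1: reach H, I.
Distance 2: reach G, J, K.
Found K.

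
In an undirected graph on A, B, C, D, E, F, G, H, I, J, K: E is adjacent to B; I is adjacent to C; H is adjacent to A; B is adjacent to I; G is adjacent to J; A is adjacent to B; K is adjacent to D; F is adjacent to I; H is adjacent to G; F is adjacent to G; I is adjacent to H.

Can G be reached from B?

Yes

Explore from B.
Distance 1: reach A, E, I.
Distance 2: reach C, F, H.
Distance 3: reach G.
Found G.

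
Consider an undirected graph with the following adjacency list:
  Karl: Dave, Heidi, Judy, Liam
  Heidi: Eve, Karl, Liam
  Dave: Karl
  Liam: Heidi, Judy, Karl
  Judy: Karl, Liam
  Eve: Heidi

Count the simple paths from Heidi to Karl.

Heidi–Karl
Heidi–Liam–Judy–Karl
Heidi–Liam–Karl

3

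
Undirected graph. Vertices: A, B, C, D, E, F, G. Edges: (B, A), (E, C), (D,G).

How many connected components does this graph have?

From A: component {A, B}.
From C: component {C, E}.
From D: component {D, G}.
From F: component {F}.
That's 4 components.

4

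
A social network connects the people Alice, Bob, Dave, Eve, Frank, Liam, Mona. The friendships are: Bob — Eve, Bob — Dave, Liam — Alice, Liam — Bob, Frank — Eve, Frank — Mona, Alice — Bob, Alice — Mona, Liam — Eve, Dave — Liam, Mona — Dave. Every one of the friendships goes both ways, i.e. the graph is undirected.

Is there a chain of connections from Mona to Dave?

Yes

Explore from Mona.
Distance 1: reach Alice, Dave, Frank.
Found Dave.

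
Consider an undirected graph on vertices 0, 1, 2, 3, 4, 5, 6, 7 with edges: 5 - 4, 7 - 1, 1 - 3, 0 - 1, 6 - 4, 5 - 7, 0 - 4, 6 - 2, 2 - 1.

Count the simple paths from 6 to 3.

6–2–1–3
6–4–0–1–3
6–4–5–7–1–3

3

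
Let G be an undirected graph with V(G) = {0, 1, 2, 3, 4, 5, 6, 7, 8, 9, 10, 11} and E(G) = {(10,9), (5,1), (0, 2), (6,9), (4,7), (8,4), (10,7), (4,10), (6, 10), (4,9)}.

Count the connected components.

5

From 0: component {0, 2}.
From 1: component {1, 5}.
From 3: component {3}.
From 4: component {4, 6, 7, 8, 9, 10}.
From 11: component {11}.
That's 5 components.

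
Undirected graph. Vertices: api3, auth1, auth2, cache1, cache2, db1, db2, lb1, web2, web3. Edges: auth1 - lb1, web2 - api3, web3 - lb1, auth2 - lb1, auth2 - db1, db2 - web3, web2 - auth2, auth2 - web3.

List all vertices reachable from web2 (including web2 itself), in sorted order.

Start at web2.
Its neighbours: api3, auth2.
Then their neighbours: db1, lb1, web3.
Then next layer: auth1, db2.
Nothing further is reachable.

api3, auth1, auth2, db1, db2, lb1, web2, web3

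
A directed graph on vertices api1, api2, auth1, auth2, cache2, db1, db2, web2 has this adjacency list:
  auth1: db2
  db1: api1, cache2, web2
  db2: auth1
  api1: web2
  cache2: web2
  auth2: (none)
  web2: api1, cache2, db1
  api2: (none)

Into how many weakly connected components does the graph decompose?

From api1: component {api1, cache2, db1, web2}.
From api2: component {api2}.
From auth1: component {auth1, db2}.
From auth2: component {auth2}.
That's 4 components.

4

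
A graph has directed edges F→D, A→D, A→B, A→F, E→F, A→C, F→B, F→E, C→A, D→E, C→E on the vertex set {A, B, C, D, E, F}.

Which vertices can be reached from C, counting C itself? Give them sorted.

A, B, C, D, E, F

Start at C.
Its neighbours: A, E.
Then their neighbours: B, D, F.
Every vertex is now reached.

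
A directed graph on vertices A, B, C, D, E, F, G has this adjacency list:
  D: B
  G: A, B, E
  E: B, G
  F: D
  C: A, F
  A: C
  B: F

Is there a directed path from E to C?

Yes

Explore from E.
Distance 1: reach B, G.
Distance 2: reach A, F.
Distance 3: reach C, D.
Found C.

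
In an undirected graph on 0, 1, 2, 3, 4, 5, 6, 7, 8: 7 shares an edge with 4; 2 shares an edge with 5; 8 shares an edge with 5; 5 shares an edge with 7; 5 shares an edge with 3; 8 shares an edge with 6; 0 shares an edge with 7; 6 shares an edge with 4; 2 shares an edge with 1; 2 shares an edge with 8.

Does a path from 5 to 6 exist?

Yes

Explore from 5.
Distance 1: reach 2, 3, 7, 8.
Distance 2: reach 0, 1, 4, 6.
Found 6.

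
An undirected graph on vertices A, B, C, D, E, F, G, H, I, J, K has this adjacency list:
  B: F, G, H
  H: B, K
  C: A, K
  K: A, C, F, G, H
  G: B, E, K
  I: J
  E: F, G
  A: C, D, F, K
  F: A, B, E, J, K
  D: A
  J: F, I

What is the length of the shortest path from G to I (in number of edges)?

4

Distance 0: G.
Distance 1: B, E, K.
Distance 2: A, C, F, H.
Distance 3: D, J.
Distance 4: I — contains I.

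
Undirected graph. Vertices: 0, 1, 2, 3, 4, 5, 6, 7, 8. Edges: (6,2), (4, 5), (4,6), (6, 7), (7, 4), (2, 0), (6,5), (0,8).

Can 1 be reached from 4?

Explore from 4.
Distance 1: reach 5, 6, 7.
Distance 2: reach 2.
Distance 3: reach 0.
Distance 4: reach 8.
The search is exhausted without reaching 1; it lies in a different component.

No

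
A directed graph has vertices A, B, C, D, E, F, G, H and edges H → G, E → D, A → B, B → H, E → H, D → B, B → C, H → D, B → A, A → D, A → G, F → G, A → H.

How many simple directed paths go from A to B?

3

A→B
A→D→B
A→H→D→B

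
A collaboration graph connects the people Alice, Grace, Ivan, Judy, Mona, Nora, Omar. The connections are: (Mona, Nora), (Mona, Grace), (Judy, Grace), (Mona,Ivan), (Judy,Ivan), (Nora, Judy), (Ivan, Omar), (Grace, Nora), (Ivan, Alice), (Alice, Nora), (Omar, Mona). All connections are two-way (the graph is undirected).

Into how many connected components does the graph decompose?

1

From Alice: component {Alice, Grace, Ivan, Judy, Mona, Nora, Omar}.
That's 1 component.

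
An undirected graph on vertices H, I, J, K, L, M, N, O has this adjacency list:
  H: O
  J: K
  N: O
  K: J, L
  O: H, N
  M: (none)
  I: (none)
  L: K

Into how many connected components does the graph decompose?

4

From H: component {H, N, O}.
From I: component {I}.
From J: component {J, K, L}.
From M: component {M}.
That's 4 components.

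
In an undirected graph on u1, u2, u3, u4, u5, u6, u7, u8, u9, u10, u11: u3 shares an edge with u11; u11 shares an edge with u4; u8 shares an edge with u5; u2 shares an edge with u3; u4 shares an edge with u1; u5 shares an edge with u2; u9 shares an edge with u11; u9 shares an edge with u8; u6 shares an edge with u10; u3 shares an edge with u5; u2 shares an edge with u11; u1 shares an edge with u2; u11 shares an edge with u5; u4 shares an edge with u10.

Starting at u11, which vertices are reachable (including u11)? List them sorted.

Start at u11.
Its neighbours: u2, u3, u4, u5, u9.
Then their neighbours: u1, u8, u10.
Then next layer: u6.
Nothing further is reachable.

u1, u2, u3, u4, u5, u6, u8, u9, u10, u11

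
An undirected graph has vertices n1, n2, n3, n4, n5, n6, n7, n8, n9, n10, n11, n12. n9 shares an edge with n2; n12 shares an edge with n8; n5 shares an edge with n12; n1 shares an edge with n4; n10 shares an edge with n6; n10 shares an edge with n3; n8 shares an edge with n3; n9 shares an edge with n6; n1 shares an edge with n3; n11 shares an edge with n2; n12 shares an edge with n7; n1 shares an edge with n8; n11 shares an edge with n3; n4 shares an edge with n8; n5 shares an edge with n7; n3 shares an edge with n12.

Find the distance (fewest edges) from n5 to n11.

3

Distance 0: n5.
Distance 1: n7, n12.
Distance 2: n3, n8.
Distance 3: n1, n4, n10, n11 — contains n11.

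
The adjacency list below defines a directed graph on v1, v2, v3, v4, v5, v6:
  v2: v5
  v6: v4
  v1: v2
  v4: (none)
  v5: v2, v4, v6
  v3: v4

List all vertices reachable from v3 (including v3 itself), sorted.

v3, v4

Start at v3.
Its neighbours: v4.
Nothing further is reachable.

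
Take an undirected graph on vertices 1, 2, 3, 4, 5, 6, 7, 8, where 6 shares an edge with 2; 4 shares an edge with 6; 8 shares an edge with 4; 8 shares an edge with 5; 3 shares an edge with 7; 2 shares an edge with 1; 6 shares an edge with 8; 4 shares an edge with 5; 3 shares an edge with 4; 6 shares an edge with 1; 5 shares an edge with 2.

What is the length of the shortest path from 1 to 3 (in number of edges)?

Distance 0: 1.
Distance 1: 2, 6.
Distance 2: 4, 5, 8.
Distance 3: 3 — contains 3.

3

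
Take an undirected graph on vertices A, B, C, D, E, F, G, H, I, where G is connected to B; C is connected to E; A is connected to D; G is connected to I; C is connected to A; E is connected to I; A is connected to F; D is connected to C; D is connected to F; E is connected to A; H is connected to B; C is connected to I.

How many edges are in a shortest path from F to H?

6

Distance 0: F.
Distance 1: A, D.
Distance 2: C, E.
Distance 3: I.
Distance 4: G.
Distance 5: B.
Distance 6: H — contains H.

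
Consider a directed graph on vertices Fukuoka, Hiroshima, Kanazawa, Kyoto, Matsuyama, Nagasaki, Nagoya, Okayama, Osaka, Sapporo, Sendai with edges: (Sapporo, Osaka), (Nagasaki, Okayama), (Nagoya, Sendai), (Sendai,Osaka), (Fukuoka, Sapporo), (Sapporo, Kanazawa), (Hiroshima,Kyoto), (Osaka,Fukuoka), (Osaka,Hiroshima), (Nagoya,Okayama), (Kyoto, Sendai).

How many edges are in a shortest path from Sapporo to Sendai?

4

Distance 0: Sapporo.
Distance 1: Kanazawa, Osaka.
Distance 2: Fukuoka, Hiroshima.
Distance 3: Kyoto.
Distance 4: Sendai — contains Sendai.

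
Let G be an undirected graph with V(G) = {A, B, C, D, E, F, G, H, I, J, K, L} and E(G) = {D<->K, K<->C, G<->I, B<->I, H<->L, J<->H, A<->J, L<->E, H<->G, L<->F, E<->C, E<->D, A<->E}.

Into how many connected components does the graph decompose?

From A: component {A, B, C, D, E, F, G, H, I, J, K, L}.
That's 1 component.

1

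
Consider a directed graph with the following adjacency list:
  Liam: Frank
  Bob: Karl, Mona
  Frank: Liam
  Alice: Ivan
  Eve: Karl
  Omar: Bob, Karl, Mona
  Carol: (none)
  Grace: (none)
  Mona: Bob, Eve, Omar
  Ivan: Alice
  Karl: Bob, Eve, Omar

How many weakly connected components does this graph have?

5

From Alice: component {Alice, Ivan}.
From Bob: component {Bob, Eve, Karl, Mona, Omar}.
From Carol: component {Carol}.
From Frank: component {Frank, Liam}.
From Grace: component {Grace}.
That's 5 components.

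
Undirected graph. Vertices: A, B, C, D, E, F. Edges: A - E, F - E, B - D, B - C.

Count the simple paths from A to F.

1

A–E–F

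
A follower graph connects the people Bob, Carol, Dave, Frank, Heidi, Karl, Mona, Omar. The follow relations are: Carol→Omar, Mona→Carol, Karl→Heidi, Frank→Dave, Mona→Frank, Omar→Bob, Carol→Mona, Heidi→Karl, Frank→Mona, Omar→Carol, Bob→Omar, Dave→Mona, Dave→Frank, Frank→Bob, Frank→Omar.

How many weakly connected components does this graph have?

From Bob: component {Bob, Carol, Dave, Frank, Mona, Omar}.
From Heidi: component {Heidi, Karl}.
That's 2 components.

2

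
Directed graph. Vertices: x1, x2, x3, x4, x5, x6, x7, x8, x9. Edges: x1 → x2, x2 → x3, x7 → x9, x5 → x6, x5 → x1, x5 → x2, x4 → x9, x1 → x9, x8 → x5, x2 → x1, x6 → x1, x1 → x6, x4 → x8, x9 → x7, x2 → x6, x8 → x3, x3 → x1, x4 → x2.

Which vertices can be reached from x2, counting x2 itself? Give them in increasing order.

x1, x2, x3, x6, x7, x9

Start at x2.
Its neighbours: x1, x3, x6.
Then their neighbours: x9.
Then next layer: x7.
Nothing further is reachable.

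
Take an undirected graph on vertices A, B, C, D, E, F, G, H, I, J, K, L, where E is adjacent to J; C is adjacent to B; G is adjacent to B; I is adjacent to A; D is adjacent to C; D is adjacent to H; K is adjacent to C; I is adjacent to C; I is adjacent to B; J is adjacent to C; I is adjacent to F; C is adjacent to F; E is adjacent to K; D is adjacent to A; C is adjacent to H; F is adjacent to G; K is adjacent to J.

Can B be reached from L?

No

L has no edges, so nothing is reachable from it.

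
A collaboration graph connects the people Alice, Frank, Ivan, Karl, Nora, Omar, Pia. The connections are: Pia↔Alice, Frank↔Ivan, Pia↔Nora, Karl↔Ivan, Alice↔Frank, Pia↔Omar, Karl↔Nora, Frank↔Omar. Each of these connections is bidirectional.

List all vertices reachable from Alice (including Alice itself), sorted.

Alice, Frank, Ivan, Karl, Nora, Omar, Pia

Start at Alice.
Its neighbours: Frank, Pia.
Then their neighbours: Ivan, Nora, Omar.
Then next layer: Karl.
Every vertex is now reached.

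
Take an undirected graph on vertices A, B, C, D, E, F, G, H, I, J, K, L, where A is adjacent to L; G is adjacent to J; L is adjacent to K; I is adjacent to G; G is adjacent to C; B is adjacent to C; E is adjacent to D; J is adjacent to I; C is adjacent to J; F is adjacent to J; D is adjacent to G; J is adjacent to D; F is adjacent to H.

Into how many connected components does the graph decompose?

2

From A: component {A, K, L}.
From B: component {B, C, D, E, F, G, H, I, J}.
That's 2 components.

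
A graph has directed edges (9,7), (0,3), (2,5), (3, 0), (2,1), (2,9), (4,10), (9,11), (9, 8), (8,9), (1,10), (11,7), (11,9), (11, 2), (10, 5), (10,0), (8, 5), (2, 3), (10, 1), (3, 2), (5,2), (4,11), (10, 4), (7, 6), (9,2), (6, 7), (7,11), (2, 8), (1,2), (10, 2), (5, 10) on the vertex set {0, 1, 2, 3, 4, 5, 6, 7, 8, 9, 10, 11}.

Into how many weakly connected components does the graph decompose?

From 0: component {0, 1, 2, 3, 4, 5, 6, 7, 8, 9, 10, 11}.
That's 1 component.

1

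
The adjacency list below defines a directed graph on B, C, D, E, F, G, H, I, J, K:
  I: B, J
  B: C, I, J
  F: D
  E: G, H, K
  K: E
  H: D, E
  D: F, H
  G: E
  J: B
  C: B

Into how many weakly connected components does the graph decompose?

From B: component {B, C, I, J}.
From D: component {D, E, F, G, H, K}.
That's 2 components.

2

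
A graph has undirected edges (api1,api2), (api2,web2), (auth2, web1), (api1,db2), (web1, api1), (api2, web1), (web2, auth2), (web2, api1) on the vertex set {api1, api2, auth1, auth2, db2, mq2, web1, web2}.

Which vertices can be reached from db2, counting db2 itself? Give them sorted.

Start at db2.
Its neighbours: api1.
Then their neighbours: api2, web1, web2.
Then next layer: auth2.
Nothing further is reachable.

api1, api2, auth2, db2, web1, web2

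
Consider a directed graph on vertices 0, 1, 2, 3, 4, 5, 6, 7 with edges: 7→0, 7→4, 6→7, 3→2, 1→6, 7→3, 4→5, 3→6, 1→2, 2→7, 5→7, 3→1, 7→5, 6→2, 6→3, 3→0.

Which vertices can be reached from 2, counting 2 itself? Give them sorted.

Start at 2.
Its neighbours: 7.
Then their neighbours: 0, 3, 4, 5.
Then next layer: 1, 6.
Every vertex is now reached.

0, 1, 2, 3, 4, 5, 6, 7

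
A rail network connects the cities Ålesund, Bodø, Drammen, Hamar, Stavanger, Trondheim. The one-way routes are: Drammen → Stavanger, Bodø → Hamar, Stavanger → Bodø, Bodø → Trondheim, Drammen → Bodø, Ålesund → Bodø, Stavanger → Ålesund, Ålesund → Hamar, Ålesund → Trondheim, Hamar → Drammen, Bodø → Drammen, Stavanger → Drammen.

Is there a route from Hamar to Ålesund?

Explore from Hamar.
Distance 1: reach Drammen.
Distance 2: reach Bodø, Stavanger.
Distance 3: reach Ålesund, Trondheim.
Found Ålesund.

Yes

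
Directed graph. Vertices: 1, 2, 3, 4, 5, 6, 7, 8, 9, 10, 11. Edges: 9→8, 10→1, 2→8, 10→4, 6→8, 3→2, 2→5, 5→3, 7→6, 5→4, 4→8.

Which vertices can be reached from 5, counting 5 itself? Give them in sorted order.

Start at 5.
Its neighbours: 3, 4.
Then their neighbours: 2, 8.
Nothing further is reachable.

2, 3, 4, 5, 8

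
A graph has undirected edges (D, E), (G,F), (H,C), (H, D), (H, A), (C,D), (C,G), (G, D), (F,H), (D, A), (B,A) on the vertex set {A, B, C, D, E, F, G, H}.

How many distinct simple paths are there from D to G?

D–A–H–C–G
D–A–H–F–G
D–C–G
D–C–H–F–G
D–G
D–H–C–G
D–H–F–G

7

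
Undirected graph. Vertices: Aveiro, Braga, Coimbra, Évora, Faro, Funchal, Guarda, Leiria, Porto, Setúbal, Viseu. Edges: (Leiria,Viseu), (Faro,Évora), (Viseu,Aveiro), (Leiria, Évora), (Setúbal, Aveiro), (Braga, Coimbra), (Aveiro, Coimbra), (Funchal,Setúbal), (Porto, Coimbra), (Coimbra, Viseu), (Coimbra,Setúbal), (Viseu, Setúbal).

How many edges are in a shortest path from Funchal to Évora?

Distance 0: Funchal.
Distance 1: Setúbal.
Distance 2: Aveiro, Coimbra, Viseu.
Distance 3: Braga, Leiria, Porto.
Distance 4: Évora — contains Évora.

4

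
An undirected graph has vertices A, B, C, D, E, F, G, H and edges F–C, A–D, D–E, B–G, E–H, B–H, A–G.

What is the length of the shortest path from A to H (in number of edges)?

Distance 0: A.
Distance 1: D, G.
Distance 2: B, E.
Distance 3: H — contains H.

3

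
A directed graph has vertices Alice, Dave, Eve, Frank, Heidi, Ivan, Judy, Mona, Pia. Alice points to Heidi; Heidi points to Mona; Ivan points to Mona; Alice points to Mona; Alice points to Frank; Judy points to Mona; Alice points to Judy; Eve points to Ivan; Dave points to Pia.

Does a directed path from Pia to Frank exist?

No

Pia has no outgoing edges, so nothing is reachable from it.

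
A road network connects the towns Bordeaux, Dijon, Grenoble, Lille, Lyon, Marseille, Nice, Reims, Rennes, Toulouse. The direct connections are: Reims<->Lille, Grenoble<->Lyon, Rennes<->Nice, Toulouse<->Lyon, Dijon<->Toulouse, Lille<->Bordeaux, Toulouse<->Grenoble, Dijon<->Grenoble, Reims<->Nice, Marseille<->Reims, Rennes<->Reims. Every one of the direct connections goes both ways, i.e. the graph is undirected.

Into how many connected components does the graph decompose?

2

From Bordeaux: component {Bordeaux, Lille, Marseille, Nice, Reims, Rennes}.
From Dijon: component {Dijon, Grenoble, Lyon, Toulouse}.
That's 2 components.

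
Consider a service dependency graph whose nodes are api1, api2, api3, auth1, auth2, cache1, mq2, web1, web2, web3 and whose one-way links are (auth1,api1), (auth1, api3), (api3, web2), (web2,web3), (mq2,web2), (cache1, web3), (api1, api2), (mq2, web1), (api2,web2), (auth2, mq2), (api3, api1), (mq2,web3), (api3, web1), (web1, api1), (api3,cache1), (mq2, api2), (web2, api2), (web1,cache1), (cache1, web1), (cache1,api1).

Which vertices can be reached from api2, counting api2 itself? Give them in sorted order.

api2, web2, web3

Start at api2.
Its neighbours: web2.
Then their neighbours: web3.
Nothing further is reachable.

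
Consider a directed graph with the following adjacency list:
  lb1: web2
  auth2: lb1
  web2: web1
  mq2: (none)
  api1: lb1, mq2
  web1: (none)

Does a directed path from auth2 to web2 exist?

Yes

Explore from auth2.
Distance 1: reach lb1.
Distance 2: reach web2.
Found web2.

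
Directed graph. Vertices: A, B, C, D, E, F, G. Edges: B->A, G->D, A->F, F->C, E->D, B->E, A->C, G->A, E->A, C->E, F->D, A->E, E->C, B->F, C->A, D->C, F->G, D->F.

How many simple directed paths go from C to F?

4

C→A→E→D→F
C→A→F
C→E→A→F
C→E→D→F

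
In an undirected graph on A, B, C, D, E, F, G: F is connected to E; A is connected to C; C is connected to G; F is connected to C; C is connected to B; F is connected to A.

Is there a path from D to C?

D has no edges, so nothing is reachable from it.

No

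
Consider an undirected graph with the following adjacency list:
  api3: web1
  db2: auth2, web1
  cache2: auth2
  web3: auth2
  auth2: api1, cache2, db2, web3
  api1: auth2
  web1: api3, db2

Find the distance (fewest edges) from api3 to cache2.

Distance 0: api3.
Distance 1: web1.
Distance 2: db2.
Distance 3: auth2.
Distance 4: api1, cache2, web3 — contains cache2.

4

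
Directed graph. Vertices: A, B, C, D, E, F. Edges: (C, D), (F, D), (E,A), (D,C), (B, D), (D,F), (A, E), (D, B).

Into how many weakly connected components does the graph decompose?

From A: component {A, E}.
From B: component {B, C, D, F}.
That's 2 components.

2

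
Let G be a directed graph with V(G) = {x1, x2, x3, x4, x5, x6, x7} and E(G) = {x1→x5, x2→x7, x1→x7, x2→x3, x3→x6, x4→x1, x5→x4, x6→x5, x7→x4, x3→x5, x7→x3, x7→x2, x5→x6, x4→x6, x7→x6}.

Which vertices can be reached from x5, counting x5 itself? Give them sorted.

x1, x2, x3, x4, x5, x6, x7

Start at x5.
Its neighbours: x4, x6.
Then their neighbours: x1.
Then next layer: x7.
Then next layer: x2, x3.
Every vertex is now reached.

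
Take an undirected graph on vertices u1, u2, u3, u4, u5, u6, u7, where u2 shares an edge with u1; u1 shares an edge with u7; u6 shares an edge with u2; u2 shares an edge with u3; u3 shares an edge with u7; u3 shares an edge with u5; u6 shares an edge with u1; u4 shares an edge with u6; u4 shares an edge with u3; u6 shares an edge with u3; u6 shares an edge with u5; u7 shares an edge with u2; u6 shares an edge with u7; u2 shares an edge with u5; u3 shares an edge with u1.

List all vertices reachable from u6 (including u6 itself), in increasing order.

Start at u6.
Its neighbours: u1, u2, u3, u4, u5, u7.
Every vertex is now reached.

u1, u2, u3, u4, u5, u6, u7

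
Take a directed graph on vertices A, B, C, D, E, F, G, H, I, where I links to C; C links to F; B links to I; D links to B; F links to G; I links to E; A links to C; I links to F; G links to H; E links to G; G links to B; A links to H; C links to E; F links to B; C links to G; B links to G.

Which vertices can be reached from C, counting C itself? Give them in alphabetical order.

Start at C.
Its neighbours: E, F, G.
Then their neighbours: B, H.
Then next layer: I.
Nothing further is reachable.

B, C, E, F, G, H, I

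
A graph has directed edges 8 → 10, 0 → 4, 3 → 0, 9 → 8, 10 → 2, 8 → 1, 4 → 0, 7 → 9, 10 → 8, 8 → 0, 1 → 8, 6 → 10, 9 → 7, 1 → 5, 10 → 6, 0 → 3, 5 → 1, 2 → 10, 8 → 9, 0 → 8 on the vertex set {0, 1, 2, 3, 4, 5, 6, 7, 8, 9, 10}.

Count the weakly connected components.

From 0: component {0, 1, 2, 3, 4, 5, 6, 7, 8, 9, 10}.
That's 1 component.

1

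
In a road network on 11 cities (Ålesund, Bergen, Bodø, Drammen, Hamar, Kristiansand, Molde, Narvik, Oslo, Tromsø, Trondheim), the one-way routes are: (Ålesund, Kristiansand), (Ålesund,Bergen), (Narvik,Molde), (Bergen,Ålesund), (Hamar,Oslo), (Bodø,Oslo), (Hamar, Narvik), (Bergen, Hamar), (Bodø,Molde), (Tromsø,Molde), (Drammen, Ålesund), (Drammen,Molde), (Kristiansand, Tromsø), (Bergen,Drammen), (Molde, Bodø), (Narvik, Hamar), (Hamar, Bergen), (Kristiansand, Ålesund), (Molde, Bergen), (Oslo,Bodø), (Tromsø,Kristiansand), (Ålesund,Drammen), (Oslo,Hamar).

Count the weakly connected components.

2

From Ålesund: component {Ålesund, Bergen, Bodø, Drammen, Hamar, Kristiansand, Molde, Narvik, Oslo, Tromsø}.
From Trondheim: component {Trondheim}.
That's 2 components.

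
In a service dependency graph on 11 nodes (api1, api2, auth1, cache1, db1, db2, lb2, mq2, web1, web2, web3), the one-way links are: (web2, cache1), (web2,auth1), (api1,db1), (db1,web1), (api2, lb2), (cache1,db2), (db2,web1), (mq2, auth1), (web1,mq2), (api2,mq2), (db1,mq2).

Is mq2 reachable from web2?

Yes

Explore from web2.
Distance 1: reach auth1, cache1.
Distance 2: reach db2.
Distance 3: reach web1.
Distance 4: reach mq2.
Found mq2.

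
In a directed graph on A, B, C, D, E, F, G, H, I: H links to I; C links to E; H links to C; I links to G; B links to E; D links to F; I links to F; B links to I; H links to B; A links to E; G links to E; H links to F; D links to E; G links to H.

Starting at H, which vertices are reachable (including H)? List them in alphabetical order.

B, C, E, F, G, H, I

Start at H.
Its neighbours: B, C, F, I.
Then their neighbours: E, G.
Nothing further is reachable.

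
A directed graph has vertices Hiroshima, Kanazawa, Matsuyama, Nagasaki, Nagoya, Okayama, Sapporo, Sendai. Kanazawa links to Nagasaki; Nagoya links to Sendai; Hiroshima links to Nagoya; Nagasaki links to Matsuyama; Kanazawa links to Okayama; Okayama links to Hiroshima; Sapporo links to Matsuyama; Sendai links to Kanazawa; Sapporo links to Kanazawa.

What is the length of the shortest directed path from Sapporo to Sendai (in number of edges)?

Distance 0: Sapporo.
Distance 1: Kanazawa, Matsuyama.
Distance 2: Nagasaki, Okayama.
Distance 3: Hiroshima.
Distance 4: Nagoya.
Distance 5: Sendai — contains Sendai.

5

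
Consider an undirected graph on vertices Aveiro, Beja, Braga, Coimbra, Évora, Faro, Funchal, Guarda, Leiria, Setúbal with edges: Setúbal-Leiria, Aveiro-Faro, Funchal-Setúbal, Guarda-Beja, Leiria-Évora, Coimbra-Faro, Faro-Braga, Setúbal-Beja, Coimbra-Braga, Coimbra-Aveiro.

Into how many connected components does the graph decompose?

2

From Aveiro: component {Aveiro, Braga, Coimbra, Faro}.
From Beja: component {Beja, Évora, Funchal, Guarda, Leiria, Setúbal}.
That's 2 components.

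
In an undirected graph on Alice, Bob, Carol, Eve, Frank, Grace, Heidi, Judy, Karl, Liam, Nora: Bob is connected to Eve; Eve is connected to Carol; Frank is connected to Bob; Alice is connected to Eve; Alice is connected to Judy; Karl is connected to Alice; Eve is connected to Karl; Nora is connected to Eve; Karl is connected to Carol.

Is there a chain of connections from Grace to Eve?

No

Grace has no edges, so nothing is reachable from it.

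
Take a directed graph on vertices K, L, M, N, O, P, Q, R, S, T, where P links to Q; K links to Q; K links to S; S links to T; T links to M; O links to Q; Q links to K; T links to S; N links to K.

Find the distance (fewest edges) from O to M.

Distance 0: O.
Distance 1: Q.
Distance 2: K.
Distance 3: S.
Distance 4: T.
Distance 5: M — contains M.

5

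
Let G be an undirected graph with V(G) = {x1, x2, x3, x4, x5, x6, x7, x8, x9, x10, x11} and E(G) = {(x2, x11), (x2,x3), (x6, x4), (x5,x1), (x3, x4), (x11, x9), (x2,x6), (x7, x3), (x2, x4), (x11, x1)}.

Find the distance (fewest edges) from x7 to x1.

Distance 0: x7.
Distance 1: x3.
Distance 2: x2, x4.
Distance 3: x6, x11.
Distance 4: x1, x9 — contains x1.

4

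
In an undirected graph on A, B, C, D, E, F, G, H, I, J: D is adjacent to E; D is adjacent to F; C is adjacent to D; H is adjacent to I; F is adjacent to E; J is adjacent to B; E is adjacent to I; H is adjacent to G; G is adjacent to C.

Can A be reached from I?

No

Explore from I.
Distance 1: reach E, H.
Distance 2: reach D, F, G.
Distance 3: reach C.
The search is exhausted without reaching A; it lies in a different component.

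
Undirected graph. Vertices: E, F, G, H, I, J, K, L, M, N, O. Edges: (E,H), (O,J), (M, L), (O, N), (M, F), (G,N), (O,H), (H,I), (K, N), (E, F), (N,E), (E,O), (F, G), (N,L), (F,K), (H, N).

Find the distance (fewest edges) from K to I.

3

Distance 0: K.
Distance 1: F, N.
Distance 2: E, G, H, L, M, O.
Distance 3: I, J — contains I.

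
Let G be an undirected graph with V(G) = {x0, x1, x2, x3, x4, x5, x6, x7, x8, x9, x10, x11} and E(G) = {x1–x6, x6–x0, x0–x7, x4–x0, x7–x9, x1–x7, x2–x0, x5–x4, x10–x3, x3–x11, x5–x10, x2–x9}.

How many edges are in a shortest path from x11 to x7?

6

Distance 0: x11.
Distance 1: x3.
Distance 2: x10.
Distance 3: x5.
Distance 4: x4.
Distance 5: x0.
Distance 6: x2, x6, x7 — contains x7.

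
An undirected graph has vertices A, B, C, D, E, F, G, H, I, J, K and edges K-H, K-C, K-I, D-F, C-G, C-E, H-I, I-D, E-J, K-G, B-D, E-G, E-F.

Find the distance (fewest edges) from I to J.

Distance 0: I.
Distance 1: D, H, K.
Distance 2: B, C, F, G.
Distance 3: E.
Distance 4: J — contains J.

4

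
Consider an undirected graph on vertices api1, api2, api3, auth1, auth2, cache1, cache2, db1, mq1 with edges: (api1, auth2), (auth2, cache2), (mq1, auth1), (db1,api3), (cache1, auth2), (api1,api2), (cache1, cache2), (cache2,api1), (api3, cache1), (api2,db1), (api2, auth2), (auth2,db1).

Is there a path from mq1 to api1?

Explore from mq1.
Distance 1: reach auth1.
The search is exhausted without reaching api1; it lies in a different component.

No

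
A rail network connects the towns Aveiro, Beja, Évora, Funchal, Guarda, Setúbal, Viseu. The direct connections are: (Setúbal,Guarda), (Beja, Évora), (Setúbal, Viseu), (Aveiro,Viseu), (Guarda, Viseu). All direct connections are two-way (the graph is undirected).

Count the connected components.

3

From Aveiro: component {Aveiro, Guarda, Setúbal, Viseu}.
From Beja: component {Beja, Évora}.
From Funchal: component {Funchal}.
That's 3 components.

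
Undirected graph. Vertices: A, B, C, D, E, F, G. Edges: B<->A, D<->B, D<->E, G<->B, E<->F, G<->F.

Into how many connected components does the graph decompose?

2

From A: component {A, B, D, E, F, G}.
From C: component {C}.
That's 2 components.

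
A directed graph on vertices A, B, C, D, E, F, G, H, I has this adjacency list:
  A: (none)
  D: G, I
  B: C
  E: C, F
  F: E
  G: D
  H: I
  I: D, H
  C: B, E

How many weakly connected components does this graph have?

3

From A: component {A}.
From B: component {B, C, E, F}.
From D: component {D, G, H, I}.
That's 3 components.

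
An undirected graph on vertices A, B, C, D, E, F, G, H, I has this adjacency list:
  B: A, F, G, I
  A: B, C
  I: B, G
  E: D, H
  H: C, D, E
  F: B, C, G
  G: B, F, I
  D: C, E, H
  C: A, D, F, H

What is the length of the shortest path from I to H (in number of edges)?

Distance 0: I.
Distance 1: B, G.
Distance 2: A, F.
Distance 3: C.
Distance 4: D, H — contains H.

4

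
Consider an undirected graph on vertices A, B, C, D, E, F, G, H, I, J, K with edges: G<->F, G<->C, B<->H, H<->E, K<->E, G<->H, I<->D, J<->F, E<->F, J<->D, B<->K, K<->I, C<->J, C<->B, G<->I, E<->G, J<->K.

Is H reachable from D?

Yes

Explore from D.
Distance 1: reach I, J.
Distance 2: reach C, F, G, K.
Distance 3: reach B, E, H.
Found H.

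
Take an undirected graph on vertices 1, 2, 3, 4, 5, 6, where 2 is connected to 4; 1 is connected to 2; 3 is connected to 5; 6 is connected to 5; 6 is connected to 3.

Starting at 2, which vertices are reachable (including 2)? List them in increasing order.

Start at 2.
Its neighbours: 1, 4.
Nothing further is reachable.

1, 2, 4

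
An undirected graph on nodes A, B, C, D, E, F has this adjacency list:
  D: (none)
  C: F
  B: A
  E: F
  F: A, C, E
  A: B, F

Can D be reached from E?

Explore from E.
Distance 1: reach F.
Distance 2: reach A, C.
Distance 3: reach B.
The search is exhausted without reaching D; it lies in a different component.

No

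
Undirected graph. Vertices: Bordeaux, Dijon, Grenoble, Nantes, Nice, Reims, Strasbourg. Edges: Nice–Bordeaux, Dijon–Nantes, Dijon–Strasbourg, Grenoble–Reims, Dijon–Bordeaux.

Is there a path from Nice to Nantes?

Explore from Nice.
Distance 1: reach Bordeaux.
Distance 2: reach Dijon.
Distance 3: reach Nantes, Strasbourg.
Found Nantes.

Yes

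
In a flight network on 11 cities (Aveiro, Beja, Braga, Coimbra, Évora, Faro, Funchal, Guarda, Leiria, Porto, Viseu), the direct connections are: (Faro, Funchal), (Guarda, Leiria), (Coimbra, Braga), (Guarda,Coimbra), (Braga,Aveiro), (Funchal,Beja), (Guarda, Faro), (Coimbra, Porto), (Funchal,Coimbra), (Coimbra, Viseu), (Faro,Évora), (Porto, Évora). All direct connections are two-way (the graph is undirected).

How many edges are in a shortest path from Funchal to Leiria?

Distance 0: Funchal.
Distance 1: Beja, Coimbra, Faro.
Distance 2: Braga, Évora, Guarda, Porto, Viseu.
Distance 3: Aveiro, Leiria — contains Leiria.

3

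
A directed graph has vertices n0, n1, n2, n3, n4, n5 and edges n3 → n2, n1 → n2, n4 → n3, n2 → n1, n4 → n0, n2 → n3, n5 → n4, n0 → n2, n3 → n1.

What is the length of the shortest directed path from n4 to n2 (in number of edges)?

2

Distance 0: n4.
Distance 1: n0, n3.
Distance 2: n1, n2 — contains n2.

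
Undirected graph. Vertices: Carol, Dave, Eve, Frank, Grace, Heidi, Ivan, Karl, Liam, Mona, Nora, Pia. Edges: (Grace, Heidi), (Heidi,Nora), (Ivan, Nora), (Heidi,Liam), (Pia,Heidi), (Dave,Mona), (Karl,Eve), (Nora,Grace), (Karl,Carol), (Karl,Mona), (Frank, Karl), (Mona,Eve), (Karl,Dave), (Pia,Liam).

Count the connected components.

2

From Carol: component {Carol, Dave, Eve, Frank, Karl, Mona}.
From Grace: component {Grace, Heidi, Ivan, Liam, Nora, Pia}.
That's 2 components.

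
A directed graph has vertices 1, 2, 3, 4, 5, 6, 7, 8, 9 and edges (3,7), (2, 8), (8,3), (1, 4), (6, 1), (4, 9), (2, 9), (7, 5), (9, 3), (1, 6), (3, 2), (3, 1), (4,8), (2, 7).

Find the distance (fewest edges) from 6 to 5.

Distance 0: 6.
Distance 1: 1.
Distance 2: 4.
Distance 3: 8, 9.
Distance 4: 3.
Distance 5: 2, 7.
Distance 6: 5 — contains 5.

6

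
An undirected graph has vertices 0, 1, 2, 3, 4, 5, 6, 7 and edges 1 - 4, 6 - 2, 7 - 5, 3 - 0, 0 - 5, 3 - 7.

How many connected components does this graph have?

From 0: component {0, 3, 5, 7}.
From 1: component {1, 4}.
From 2: component {2, 6}.
That's 3 components.

3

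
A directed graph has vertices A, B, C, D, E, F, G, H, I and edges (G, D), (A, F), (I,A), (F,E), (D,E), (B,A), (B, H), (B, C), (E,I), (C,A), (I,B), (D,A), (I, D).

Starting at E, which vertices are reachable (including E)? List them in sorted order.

A, B, C, D, E, F, H, I

Start at E.
Its neighbours: I.
Then their neighbours: A, B, D.
Then next layer: C, F, H.
Nothing further is reachable.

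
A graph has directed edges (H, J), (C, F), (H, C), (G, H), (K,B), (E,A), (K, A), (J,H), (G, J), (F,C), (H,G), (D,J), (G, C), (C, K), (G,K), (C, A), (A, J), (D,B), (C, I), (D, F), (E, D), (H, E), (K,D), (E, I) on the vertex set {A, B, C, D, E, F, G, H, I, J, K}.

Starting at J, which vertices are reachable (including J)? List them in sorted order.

A, B, C, D, E, F, G, H, I, J, K

Start at J.
Its neighbours: H.
Then their neighbours: C, E, G.
Then next layer: A, D, F, I, K.
Then next layer: B.
Every vertex is now reached.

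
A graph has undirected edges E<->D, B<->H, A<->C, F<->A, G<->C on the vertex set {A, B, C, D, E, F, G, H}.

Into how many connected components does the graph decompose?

From A: component {A, C, F, G}.
From B: component {B, H}.
From D: component {D, E}.
That's 3 components.

3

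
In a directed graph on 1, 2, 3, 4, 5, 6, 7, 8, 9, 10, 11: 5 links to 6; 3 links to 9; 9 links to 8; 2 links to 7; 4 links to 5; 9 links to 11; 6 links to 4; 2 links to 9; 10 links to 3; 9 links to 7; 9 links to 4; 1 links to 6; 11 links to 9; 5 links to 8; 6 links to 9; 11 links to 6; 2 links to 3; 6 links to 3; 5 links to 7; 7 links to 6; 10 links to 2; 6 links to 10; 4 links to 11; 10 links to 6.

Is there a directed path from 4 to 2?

Yes

Explore from 4.
Distance 1: reach 5, 11.
Distance 2: reach 6, 7, 8, 9.
Distance 3: reach 3, 10.
Distance 4: reach 2.
Found 2.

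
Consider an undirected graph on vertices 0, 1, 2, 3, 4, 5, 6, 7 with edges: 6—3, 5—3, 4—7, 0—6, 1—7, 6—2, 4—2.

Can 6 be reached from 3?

Yes

Explore from 3.
Distance 1: reach 5, 6.
Found 6.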